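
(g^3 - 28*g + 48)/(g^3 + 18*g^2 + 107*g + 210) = (g^2 - 6*g + 8)/(g^2 + 12*g + 35)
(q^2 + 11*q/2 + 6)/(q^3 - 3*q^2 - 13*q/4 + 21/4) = 2*(q + 4)/(2*q^2 - 9*q + 7)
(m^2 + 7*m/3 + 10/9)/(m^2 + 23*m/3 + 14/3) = (m + 5/3)/(m + 7)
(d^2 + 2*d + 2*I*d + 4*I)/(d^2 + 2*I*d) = (d + 2)/d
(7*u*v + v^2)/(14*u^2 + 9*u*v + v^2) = v/(2*u + v)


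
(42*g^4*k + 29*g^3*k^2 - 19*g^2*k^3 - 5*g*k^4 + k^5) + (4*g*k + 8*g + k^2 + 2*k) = 42*g^4*k + 29*g^3*k^2 - 19*g^2*k^3 - 5*g*k^4 + 4*g*k + 8*g + k^5 + k^2 + 2*k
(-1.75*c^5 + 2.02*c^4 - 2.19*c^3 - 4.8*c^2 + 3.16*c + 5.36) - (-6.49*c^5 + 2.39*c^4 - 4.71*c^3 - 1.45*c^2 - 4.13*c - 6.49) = 4.74*c^5 - 0.37*c^4 + 2.52*c^3 - 3.35*c^2 + 7.29*c + 11.85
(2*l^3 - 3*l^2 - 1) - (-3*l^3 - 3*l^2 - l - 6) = 5*l^3 + l + 5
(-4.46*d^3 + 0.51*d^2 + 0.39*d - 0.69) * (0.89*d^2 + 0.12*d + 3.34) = -3.9694*d^5 - 0.0813*d^4 - 14.4881*d^3 + 1.1361*d^2 + 1.2198*d - 2.3046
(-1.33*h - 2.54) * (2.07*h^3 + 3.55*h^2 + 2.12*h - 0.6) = -2.7531*h^4 - 9.9793*h^3 - 11.8366*h^2 - 4.5868*h + 1.524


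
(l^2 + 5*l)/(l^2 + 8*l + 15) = l/(l + 3)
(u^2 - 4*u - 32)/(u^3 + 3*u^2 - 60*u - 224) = 1/(u + 7)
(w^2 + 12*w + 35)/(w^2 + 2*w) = (w^2 + 12*w + 35)/(w*(w + 2))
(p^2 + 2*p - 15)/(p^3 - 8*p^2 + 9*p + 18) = (p + 5)/(p^2 - 5*p - 6)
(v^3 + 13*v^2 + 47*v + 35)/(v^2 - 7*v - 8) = (v^2 + 12*v + 35)/(v - 8)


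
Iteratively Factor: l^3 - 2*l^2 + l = (l - 1)*(l^2 - l) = l*(l - 1)*(l - 1)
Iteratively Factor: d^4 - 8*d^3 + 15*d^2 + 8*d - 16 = (d + 1)*(d^3 - 9*d^2 + 24*d - 16) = (d - 4)*(d + 1)*(d^2 - 5*d + 4) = (d - 4)*(d - 1)*(d + 1)*(d - 4)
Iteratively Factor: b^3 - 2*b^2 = (b)*(b^2 - 2*b) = b^2*(b - 2)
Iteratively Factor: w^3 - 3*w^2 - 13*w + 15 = (w - 1)*(w^2 - 2*w - 15) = (w - 5)*(w - 1)*(w + 3)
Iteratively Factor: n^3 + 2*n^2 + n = (n)*(n^2 + 2*n + 1) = n*(n + 1)*(n + 1)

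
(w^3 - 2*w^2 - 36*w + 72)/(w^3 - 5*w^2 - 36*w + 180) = (w - 2)/(w - 5)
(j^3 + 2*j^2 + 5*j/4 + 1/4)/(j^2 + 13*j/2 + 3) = (2*j^2 + 3*j + 1)/(2*(j + 6))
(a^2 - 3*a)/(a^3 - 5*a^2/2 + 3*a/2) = 2*(a - 3)/(2*a^2 - 5*a + 3)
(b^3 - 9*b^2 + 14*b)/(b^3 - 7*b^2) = (b - 2)/b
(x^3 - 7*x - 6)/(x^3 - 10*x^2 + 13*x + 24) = (x + 2)/(x - 8)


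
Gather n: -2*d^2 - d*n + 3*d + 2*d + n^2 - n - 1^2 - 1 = -2*d^2 + 5*d + n^2 + n*(-d - 1) - 2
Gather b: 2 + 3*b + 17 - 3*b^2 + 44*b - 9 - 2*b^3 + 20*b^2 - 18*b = -2*b^3 + 17*b^2 + 29*b + 10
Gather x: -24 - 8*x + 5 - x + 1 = -9*x - 18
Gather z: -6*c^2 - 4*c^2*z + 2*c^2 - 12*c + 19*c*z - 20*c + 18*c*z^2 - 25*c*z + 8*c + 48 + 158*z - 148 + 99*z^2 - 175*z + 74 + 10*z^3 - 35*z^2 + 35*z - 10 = -4*c^2 - 24*c + 10*z^3 + z^2*(18*c + 64) + z*(-4*c^2 - 6*c + 18) - 36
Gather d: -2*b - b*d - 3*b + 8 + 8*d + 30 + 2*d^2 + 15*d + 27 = -5*b + 2*d^2 + d*(23 - b) + 65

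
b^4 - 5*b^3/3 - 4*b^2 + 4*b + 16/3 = (b - 2)^2*(b + 1)*(b + 4/3)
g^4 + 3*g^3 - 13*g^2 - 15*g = g*(g - 3)*(g + 1)*(g + 5)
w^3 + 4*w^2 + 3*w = w*(w + 1)*(w + 3)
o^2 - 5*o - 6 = (o - 6)*(o + 1)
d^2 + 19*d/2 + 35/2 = (d + 5/2)*(d + 7)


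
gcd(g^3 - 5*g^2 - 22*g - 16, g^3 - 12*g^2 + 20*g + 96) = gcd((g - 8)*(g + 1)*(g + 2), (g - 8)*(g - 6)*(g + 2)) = g^2 - 6*g - 16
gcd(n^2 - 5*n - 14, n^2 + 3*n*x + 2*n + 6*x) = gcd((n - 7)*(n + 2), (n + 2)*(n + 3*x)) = n + 2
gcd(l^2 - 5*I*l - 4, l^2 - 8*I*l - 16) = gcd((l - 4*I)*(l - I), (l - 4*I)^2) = l - 4*I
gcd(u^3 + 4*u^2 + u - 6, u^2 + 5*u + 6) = u^2 + 5*u + 6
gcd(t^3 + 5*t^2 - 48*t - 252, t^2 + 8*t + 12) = t + 6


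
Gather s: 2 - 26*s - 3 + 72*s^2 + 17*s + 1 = 72*s^2 - 9*s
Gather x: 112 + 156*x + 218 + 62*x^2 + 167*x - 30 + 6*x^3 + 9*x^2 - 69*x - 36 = 6*x^3 + 71*x^2 + 254*x + 264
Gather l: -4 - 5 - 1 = -10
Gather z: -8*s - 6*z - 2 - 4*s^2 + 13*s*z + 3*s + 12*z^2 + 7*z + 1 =-4*s^2 - 5*s + 12*z^2 + z*(13*s + 1) - 1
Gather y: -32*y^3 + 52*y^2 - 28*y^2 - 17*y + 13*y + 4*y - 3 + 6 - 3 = -32*y^3 + 24*y^2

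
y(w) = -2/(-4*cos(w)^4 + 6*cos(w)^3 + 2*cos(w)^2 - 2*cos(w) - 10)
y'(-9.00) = 0.09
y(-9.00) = 0.14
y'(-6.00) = -0.04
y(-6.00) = 0.24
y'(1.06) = -0.04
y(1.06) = 0.20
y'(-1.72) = -0.05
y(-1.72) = 0.21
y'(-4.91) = 0.01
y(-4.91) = 0.19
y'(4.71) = -0.04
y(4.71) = 0.20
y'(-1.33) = -0.00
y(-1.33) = 0.19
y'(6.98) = -0.07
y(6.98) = 0.22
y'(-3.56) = -0.09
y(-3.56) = 0.14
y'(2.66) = -0.10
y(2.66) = 0.15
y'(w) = -2*(-16*sin(w)*cos(w)^3 + 18*sin(w)*cos(w)^2 + 4*sin(w)*cos(w) - 2*sin(w))/(-4*cos(w)^4 + 6*cos(w)^3 + 2*cos(w)^2 - 2*cos(w) - 10)^2 = (8*cos(w)^3 - 9*cos(w)^2 - 2*cos(w) + 1)*sin(w)/(2*cos(w)^4 - 3*cos(w)^3 - cos(w)^2 + cos(w) + 5)^2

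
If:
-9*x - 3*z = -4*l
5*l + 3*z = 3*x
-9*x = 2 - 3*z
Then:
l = -4/19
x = -3/19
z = 11/57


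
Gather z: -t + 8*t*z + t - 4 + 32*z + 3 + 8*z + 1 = z*(8*t + 40)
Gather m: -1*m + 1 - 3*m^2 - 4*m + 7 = -3*m^2 - 5*m + 8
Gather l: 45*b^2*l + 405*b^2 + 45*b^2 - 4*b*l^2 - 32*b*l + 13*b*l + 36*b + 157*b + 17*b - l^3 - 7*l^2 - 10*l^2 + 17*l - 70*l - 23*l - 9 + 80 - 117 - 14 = 450*b^2 + 210*b - l^3 + l^2*(-4*b - 17) + l*(45*b^2 - 19*b - 76) - 60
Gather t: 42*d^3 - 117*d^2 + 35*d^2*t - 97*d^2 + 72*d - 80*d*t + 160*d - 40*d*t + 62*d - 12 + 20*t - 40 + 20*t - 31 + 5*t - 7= 42*d^3 - 214*d^2 + 294*d + t*(35*d^2 - 120*d + 45) - 90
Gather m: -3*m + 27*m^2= 27*m^2 - 3*m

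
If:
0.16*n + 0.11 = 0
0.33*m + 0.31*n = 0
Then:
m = 0.65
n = -0.69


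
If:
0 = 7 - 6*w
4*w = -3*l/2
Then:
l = -28/9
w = 7/6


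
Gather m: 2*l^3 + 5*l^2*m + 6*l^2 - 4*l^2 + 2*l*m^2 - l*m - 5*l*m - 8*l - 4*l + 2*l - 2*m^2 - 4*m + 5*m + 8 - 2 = 2*l^3 + 2*l^2 - 10*l + m^2*(2*l - 2) + m*(5*l^2 - 6*l + 1) + 6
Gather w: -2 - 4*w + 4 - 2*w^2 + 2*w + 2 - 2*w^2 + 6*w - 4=-4*w^2 + 4*w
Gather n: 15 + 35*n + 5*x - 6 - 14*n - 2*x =21*n + 3*x + 9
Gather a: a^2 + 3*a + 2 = a^2 + 3*a + 2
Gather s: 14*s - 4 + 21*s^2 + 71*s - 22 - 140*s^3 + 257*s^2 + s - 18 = -140*s^3 + 278*s^2 + 86*s - 44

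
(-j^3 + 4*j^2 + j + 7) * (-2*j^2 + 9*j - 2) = 2*j^5 - 17*j^4 + 36*j^3 - 13*j^2 + 61*j - 14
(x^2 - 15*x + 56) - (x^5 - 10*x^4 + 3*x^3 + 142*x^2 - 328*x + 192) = -x^5 + 10*x^4 - 3*x^3 - 141*x^2 + 313*x - 136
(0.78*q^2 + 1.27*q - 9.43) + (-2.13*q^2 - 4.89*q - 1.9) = -1.35*q^2 - 3.62*q - 11.33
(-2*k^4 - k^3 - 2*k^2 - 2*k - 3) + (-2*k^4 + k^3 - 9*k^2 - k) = -4*k^4 - 11*k^2 - 3*k - 3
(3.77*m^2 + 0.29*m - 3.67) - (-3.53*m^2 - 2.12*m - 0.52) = 7.3*m^2 + 2.41*m - 3.15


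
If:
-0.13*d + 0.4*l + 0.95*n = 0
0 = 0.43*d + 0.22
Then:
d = -0.51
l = -2.375*n - 0.166279069767442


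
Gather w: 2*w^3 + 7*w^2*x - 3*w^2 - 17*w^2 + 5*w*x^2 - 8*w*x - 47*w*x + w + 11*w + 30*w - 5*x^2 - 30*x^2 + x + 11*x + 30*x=2*w^3 + w^2*(7*x - 20) + w*(5*x^2 - 55*x + 42) - 35*x^2 + 42*x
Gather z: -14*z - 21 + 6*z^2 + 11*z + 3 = 6*z^2 - 3*z - 18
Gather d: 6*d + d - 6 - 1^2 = 7*d - 7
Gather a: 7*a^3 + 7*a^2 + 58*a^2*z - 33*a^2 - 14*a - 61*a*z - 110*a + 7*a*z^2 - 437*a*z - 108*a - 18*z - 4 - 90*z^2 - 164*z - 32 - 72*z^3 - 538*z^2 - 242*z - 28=7*a^3 + a^2*(58*z - 26) + a*(7*z^2 - 498*z - 232) - 72*z^3 - 628*z^2 - 424*z - 64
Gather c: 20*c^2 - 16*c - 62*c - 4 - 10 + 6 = 20*c^2 - 78*c - 8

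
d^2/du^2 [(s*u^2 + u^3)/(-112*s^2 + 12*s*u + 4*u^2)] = s^2*(-392*s^3 - 1176*s^2*u + 84*s*u^2 - 17*u^3)/(21952*s^6 - 7056*s^5*u - 1596*s^4*u^2 + 477*s^3*u^3 + 57*s^2*u^4 - 9*s*u^5 - u^6)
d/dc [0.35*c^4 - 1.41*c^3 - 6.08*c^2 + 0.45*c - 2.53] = 1.4*c^3 - 4.23*c^2 - 12.16*c + 0.45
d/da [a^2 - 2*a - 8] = 2*a - 2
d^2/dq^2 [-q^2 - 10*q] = -2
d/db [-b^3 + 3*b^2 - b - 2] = -3*b^2 + 6*b - 1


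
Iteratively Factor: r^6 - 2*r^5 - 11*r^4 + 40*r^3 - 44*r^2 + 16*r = (r)*(r^5 - 2*r^4 - 11*r^3 + 40*r^2 - 44*r + 16) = r*(r - 2)*(r^4 - 11*r^2 + 18*r - 8) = r*(r - 2)*(r - 1)*(r^3 + r^2 - 10*r + 8) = r*(r - 2)^2*(r - 1)*(r^2 + 3*r - 4) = r*(r - 2)^2*(r - 1)*(r + 4)*(r - 1)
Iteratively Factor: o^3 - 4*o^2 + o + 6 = (o - 3)*(o^2 - o - 2) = (o - 3)*(o + 1)*(o - 2)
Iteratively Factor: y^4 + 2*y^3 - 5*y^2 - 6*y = (y)*(y^3 + 2*y^2 - 5*y - 6) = y*(y + 3)*(y^2 - y - 2) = y*(y + 1)*(y + 3)*(y - 2)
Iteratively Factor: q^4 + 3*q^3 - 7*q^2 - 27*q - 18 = (q + 2)*(q^3 + q^2 - 9*q - 9) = (q + 2)*(q + 3)*(q^2 - 2*q - 3) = (q + 1)*(q + 2)*(q + 3)*(q - 3)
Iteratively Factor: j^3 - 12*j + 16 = (j - 2)*(j^2 + 2*j - 8) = (j - 2)^2*(j + 4)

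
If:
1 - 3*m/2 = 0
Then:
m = 2/3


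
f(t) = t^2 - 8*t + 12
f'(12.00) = 16.00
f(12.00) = 60.00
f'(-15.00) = -38.00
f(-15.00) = 357.00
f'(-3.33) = -14.66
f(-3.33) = 49.73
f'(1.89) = -4.22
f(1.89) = 0.45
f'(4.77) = 1.54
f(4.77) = -3.41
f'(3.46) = -1.08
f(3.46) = -3.71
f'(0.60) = -6.80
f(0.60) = 7.56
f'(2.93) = -2.14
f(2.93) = -2.86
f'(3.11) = -1.78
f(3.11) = -3.21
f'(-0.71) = -9.42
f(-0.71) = 18.18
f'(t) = 2*t - 8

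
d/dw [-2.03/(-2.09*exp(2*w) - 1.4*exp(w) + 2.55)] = (-8.4854*exp(w) - 2.842)*exp(w)/(2.09*exp(2*w) + 1.4*exp(w) - 2.55)^2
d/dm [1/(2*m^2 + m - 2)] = (-4*m - 1)/(2*m^2 + m - 2)^2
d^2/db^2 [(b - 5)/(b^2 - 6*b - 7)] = 2*((11 - 3*b)*(-b^2 + 6*b + 7) - 4*(b - 5)*(b - 3)^2)/(-b^2 + 6*b + 7)^3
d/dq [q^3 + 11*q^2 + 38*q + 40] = 3*q^2 + 22*q + 38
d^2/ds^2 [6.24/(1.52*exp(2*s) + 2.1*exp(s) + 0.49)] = (6.24*(3.04*exp(s) + 2.1)*(6.08*exp(s) + 4.2)*exp(s) - (37.9392*exp(s) + 13.104)*(1.52*exp(2*s) + 2.1*exp(s) + 0.49))*exp(s)/(1.52*exp(2*s) + 2.1*exp(s) + 0.49)^3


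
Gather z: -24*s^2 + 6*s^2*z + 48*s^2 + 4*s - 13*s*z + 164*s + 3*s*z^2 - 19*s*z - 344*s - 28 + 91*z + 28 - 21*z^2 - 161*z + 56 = 24*s^2 - 176*s + z^2*(3*s - 21) + z*(6*s^2 - 32*s - 70) + 56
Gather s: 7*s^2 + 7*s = 7*s^2 + 7*s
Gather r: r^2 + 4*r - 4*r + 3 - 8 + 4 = r^2 - 1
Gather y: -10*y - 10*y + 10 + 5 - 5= 10 - 20*y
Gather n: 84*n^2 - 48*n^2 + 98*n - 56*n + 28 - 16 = 36*n^2 + 42*n + 12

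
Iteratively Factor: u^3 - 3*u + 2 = (u + 2)*(u^2 - 2*u + 1) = (u - 1)*(u + 2)*(u - 1)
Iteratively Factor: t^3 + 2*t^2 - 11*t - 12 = (t - 3)*(t^2 + 5*t + 4) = (t - 3)*(t + 4)*(t + 1)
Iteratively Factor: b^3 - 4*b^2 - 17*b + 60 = (b - 3)*(b^2 - b - 20) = (b - 5)*(b - 3)*(b + 4)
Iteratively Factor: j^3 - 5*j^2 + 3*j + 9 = (j - 3)*(j^2 - 2*j - 3) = (j - 3)*(j + 1)*(j - 3)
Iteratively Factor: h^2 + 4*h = (h)*(h + 4)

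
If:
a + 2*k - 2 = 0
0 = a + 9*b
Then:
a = 2 - 2*k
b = 2*k/9 - 2/9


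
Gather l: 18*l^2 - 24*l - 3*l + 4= 18*l^2 - 27*l + 4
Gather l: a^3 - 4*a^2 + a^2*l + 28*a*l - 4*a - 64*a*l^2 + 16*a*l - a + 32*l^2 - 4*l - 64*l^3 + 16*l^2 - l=a^3 - 4*a^2 - 5*a - 64*l^3 + l^2*(48 - 64*a) + l*(a^2 + 44*a - 5)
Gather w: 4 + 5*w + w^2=w^2 + 5*w + 4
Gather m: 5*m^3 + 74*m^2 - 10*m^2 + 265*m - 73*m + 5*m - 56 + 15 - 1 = 5*m^3 + 64*m^2 + 197*m - 42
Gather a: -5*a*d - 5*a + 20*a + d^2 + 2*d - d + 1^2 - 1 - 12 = a*(15 - 5*d) + d^2 + d - 12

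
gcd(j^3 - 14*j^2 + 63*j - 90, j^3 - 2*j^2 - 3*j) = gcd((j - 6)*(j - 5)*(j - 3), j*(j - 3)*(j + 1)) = j - 3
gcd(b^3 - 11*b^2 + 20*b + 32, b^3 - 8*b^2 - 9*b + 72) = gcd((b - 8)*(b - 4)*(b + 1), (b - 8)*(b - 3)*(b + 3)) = b - 8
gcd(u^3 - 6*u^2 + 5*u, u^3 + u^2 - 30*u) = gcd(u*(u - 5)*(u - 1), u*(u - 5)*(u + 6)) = u^2 - 5*u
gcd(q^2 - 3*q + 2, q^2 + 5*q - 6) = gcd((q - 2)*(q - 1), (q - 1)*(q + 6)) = q - 1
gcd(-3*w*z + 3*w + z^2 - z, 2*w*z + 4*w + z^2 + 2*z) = 1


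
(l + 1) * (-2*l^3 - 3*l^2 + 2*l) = -2*l^4 - 5*l^3 - l^2 + 2*l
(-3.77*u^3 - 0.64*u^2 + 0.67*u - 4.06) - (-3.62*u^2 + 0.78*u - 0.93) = -3.77*u^3 + 2.98*u^2 - 0.11*u - 3.13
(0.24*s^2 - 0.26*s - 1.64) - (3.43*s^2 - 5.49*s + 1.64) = -3.19*s^2 + 5.23*s - 3.28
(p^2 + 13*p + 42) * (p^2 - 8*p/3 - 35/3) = p^4 + 31*p^3/3 - 13*p^2/3 - 791*p/3 - 490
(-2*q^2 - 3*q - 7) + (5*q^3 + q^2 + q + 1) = 5*q^3 - q^2 - 2*q - 6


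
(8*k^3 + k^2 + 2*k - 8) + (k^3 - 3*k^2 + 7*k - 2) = 9*k^3 - 2*k^2 + 9*k - 10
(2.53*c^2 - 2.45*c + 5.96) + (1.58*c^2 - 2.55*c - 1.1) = 4.11*c^2 - 5.0*c + 4.86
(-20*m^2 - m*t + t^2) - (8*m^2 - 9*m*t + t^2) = -28*m^2 + 8*m*t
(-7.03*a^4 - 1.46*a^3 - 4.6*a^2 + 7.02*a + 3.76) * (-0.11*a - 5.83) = 0.7733*a^5 + 41.1455*a^4 + 9.0178*a^3 + 26.0458*a^2 - 41.3402*a - 21.9208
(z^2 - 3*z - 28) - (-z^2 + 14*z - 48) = 2*z^2 - 17*z + 20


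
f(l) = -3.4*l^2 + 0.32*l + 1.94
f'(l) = 0.32 - 6.8*l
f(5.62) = -103.65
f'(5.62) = -37.90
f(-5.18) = -90.95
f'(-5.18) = 35.54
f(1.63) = -6.57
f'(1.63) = -10.76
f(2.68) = -21.62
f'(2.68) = -17.90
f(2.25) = -14.55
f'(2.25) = -14.98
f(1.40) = -4.28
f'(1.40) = -9.20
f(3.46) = -37.66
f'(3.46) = -23.21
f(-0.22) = 1.71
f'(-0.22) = 1.82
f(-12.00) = -491.50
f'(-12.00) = 81.92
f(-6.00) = -122.38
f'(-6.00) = 41.12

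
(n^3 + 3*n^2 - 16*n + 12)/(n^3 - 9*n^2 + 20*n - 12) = (n + 6)/(n - 6)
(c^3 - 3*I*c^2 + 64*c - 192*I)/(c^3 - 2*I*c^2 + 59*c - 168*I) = (c - 8*I)/(c - 7*I)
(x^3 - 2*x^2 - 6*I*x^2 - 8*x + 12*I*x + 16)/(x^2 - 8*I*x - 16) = (x^2 - 2*x*(1 + I) + 4*I)/(x - 4*I)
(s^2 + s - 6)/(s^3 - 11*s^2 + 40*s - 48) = (s^2 + s - 6)/(s^3 - 11*s^2 + 40*s - 48)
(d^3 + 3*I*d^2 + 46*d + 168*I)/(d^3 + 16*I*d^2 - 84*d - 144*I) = (d - 7*I)/(d + 6*I)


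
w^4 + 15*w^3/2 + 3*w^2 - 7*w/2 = w*(w - 1/2)*(w + 1)*(w + 7)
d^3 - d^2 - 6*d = d*(d - 3)*(d + 2)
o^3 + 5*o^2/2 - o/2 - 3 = (o - 1)*(o + 3/2)*(o + 2)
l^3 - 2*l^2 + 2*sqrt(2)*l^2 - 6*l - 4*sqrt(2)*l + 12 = (l - 2)*(l - sqrt(2))*(l + 3*sqrt(2))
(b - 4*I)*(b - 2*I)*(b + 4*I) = b^3 - 2*I*b^2 + 16*b - 32*I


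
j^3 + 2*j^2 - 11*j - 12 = (j - 3)*(j + 1)*(j + 4)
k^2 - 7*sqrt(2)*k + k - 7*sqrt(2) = (k + 1)*(k - 7*sqrt(2))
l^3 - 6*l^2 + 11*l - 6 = (l - 3)*(l - 2)*(l - 1)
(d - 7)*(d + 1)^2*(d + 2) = d^4 - 3*d^3 - 23*d^2 - 33*d - 14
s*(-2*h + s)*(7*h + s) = -14*h^2*s + 5*h*s^2 + s^3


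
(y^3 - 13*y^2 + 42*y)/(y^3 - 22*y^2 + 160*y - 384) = y*(y - 7)/(y^2 - 16*y + 64)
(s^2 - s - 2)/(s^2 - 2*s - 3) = (s - 2)/(s - 3)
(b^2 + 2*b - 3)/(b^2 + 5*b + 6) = (b - 1)/(b + 2)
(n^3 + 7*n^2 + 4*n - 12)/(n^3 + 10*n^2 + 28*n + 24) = (n - 1)/(n + 2)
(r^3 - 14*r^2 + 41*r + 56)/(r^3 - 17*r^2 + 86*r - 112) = (r + 1)/(r - 2)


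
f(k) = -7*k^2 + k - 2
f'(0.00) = 1.00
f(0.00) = -2.00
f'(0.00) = 1.00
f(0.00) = -2.00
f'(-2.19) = 31.66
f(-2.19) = -37.76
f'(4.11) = -56.54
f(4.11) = -116.13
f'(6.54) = -90.56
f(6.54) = -294.86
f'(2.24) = -30.36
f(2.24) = -34.88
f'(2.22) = -30.08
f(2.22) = -34.28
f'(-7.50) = 106.00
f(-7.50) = -403.25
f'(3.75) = -51.50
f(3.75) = -96.69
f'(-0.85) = 12.90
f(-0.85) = -7.91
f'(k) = 1 - 14*k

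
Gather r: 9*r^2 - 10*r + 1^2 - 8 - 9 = 9*r^2 - 10*r - 16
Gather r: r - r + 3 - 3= 0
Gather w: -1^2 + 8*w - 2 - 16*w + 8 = 5 - 8*w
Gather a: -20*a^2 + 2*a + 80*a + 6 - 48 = -20*a^2 + 82*a - 42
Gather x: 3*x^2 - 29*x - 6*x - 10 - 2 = 3*x^2 - 35*x - 12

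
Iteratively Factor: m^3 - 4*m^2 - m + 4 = (m - 4)*(m^2 - 1) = (m - 4)*(m + 1)*(m - 1)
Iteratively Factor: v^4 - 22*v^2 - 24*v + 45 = (v + 3)*(v^3 - 3*v^2 - 13*v + 15) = (v + 3)^2*(v^2 - 6*v + 5) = (v - 5)*(v + 3)^2*(v - 1)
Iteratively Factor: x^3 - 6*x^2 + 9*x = (x - 3)*(x^2 - 3*x) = x*(x - 3)*(x - 3)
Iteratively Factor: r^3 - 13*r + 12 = (r - 1)*(r^2 + r - 12) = (r - 1)*(r + 4)*(r - 3)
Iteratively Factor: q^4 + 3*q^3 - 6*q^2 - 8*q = (q + 4)*(q^3 - q^2 - 2*q) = (q + 1)*(q + 4)*(q^2 - 2*q) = q*(q + 1)*(q + 4)*(q - 2)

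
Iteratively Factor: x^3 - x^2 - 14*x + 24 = (x - 2)*(x^2 + x - 12) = (x - 3)*(x - 2)*(x + 4)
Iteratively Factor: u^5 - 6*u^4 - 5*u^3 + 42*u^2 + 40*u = (u + 1)*(u^4 - 7*u^3 + 2*u^2 + 40*u) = (u - 5)*(u + 1)*(u^3 - 2*u^2 - 8*u) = (u - 5)*(u + 1)*(u + 2)*(u^2 - 4*u) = (u - 5)*(u - 4)*(u + 1)*(u + 2)*(u)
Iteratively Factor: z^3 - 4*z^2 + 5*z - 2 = (z - 1)*(z^2 - 3*z + 2) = (z - 2)*(z - 1)*(z - 1)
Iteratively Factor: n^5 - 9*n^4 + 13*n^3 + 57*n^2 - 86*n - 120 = (n - 3)*(n^4 - 6*n^3 - 5*n^2 + 42*n + 40) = (n - 3)*(n + 1)*(n^3 - 7*n^2 + 2*n + 40) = (n - 4)*(n - 3)*(n + 1)*(n^2 - 3*n - 10) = (n - 4)*(n - 3)*(n + 1)*(n + 2)*(n - 5)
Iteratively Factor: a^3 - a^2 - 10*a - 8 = (a - 4)*(a^2 + 3*a + 2) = (a - 4)*(a + 2)*(a + 1)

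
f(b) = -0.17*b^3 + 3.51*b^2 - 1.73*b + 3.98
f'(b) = -0.51*b^2 + 7.02*b - 1.73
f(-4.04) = 79.47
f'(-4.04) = -38.41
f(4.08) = 43.80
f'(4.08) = 18.42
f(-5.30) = 137.05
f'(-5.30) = -53.26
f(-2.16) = 25.81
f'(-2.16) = -19.27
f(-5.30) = 137.05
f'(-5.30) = -53.26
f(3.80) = 38.76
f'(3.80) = 17.58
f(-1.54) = 15.59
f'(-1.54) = -13.75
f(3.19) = 28.66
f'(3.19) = 15.47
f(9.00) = 148.79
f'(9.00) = 20.14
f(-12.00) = 823.94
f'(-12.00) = -159.41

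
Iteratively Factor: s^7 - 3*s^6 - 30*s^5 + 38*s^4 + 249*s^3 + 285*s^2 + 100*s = (s - 5)*(s^6 + 2*s^5 - 20*s^4 - 62*s^3 - 61*s^2 - 20*s) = (s - 5)*(s + 1)*(s^5 + s^4 - 21*s^3 - 41*s^2 - 20*s) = (s - 5)*(s + 1)^2*(s^4 - 21*s^2 - 20*s) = s*(s - 5)*(s + 1)^2*(s^3 - 21*s - 20) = s*(s - 5)*(s + 1)^2*(s + 4)*(s^2 - 4*s - 5) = s*(s - 5)^2*(s + 1)^2*(s + 4)*(s + 1)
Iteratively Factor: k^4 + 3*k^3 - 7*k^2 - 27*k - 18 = (k + 2)*(k^3 + k^2 - 9*k - 9) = (k + 1)*(k + 2)*(k^2 - 9) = (k + 1)*(k + 2)*(k + 3)*(k - 3)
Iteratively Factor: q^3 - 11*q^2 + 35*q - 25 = (q - 5)*(q^2 - 6*q + 5) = (q - 5)^2*(q - 1)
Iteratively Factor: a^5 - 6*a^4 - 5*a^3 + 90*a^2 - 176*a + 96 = (a - 2)*(a^4 - 4*a^3 - 13*a^2 + 64*a - 48) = (a - 2)*(a + 4)*(a^3 - 8*a^2 + 19*a - 12) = (a - 4)*(a - 2)*(a + 4)*(a^2 - 4*a + 3) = (a - 4)*(a - 3)*(a - 2)*(a + 4)*(a - 1)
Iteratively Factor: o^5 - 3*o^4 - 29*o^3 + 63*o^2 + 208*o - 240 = (o - 1)*(o^4 - 2*o^3 - 31*o^2 + 32*o + 240) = (o - 1)*(o + 4)*(o^3 - 6*o^2 - 7*o + 60) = (o - 1)*(o + 3)*(o + 4)*(o^2 - 9*o + 20) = (o - 4)*(o - 1)*(o + 3)*(o + 4)*(o - 5)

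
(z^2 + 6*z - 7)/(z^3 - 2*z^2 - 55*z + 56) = 1/(z - 8)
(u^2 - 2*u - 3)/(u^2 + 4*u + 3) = (u - 3)/(u + 3)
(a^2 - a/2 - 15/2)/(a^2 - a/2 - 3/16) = 8*(-2*a^2 + a + 15)/(-16*a^2 + 8*a + 3)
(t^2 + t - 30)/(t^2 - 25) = (t + 6)/(t + 5)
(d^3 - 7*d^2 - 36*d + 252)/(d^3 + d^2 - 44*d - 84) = (d - 6)/(d + 2)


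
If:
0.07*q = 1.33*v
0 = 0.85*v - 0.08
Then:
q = 1.79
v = 0.09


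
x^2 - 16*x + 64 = (x - 8)^2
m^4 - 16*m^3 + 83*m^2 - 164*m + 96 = (m - 8)*(m - 4)*(m - 3)*(m - 1)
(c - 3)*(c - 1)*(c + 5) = c^3 + c^2 - 17*c + 15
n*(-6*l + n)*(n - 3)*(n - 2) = -6*l*n^3 + 30*l*n^2 - 36*l*n + n^4 - 5*n^3 + 6*n^2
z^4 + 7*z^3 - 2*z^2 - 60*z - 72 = (z - 3)*(z + 2)^2*(z + 6)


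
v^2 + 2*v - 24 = (v - 4)*(v + 6)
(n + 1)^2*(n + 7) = n^3 + 9*n^2 + 15*n + 7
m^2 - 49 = (m - 7)*(m + 7)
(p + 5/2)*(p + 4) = p^2 + 13*p/2 + 10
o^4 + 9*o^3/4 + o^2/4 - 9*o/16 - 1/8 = (o - 1/2)*(o + 1/4)*(o + 1/2)*(o + 2)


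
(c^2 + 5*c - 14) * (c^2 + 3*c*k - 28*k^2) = c^4 + 3*c^3*k + 5*c^3 - 28*c^2*k^2 + 15*c^2*k - 14*c^2 - 140*c*k^2 - 42*c*k + 392*k^2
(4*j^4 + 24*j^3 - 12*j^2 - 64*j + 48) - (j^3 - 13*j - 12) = 4*j^4 + 23*j^3 - 12*j^2 - 51*j + 60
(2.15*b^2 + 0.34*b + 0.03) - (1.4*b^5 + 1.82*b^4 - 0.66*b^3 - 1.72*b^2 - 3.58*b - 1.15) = -1.4*b^5 - 1.82*b^4 + 0.66*b^3 + 3.87*b^2 + 3.92*b + 1.18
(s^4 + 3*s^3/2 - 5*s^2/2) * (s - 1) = s^5 + s^4/2 - 4*s^3 + 5*s^2/2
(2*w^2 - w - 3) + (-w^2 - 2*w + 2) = w^2 - 3*w - 1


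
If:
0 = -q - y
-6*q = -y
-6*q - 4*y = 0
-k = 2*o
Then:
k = -2*o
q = 0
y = 0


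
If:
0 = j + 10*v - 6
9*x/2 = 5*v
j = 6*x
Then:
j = 12/5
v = 9/25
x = 2/5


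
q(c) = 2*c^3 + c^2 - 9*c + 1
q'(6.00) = 219.00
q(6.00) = 415.00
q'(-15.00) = 1311.00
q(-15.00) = -6389.00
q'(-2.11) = 13.49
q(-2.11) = 5.65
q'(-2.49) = 23.22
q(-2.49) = -1.27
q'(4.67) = 131.19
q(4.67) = 184.47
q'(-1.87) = 8.24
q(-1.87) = 8.25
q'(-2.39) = 20.49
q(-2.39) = 0.92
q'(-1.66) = 4.21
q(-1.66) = 9.55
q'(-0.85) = -6.36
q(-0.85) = 8.14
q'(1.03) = -0.57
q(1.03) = -5.02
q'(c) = 6*c^2 + 2*c - 9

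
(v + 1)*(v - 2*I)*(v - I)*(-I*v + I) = -I*v^4 - 3*v^3 + 3*I*v^2 + 3*v - 2*I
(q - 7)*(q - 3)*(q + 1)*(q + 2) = q^4 - 7*q^3 - 7*q^2 + 43*q + 42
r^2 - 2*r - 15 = (r - 5)*(r + 3)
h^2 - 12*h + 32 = (h - 8)*(h - 4)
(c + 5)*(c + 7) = c^2 + 12*c + 35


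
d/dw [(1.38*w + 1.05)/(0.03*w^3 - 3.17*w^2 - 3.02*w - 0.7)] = (-0.0828*w^3 + 4.2801*w^2 + 6.657*w + 2.205)/(0.0009*w^6 - 0.1902*w^5 + 9.8677*w^4 + 19.1048*w^3 + 13.5584*w^2 + 4.228*w + 0.49)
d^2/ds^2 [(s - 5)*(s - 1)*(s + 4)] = 6*s - 4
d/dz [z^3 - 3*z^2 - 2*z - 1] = 3*z^2 - 6*z - 2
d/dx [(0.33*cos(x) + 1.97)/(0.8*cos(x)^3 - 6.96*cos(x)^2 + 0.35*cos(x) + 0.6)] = (0.528*cos(x)^3 + 2.4312*cos(x)^2 - 27.4224*cos(x) + 0.4915)*sin(x)/(0.64*cos(x)^6 - 11.136*cos(x)^5 + 49.0016*cos(x)^4 - 3.912*cos(x)^3 - 8.2295*cos(x)^2 + 0.42*cos(x) + 0.36)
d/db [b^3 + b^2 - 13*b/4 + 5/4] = 3*b^2 + 2*b - 13/4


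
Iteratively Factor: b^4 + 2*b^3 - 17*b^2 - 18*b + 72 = (b + 4)*(b^3 - 2*b^2 - 9*b + 18) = (b + 3)*(b + 4)*(b^2 - 5*b + 6) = (b - 3)*(b + 3)*(b + 4)*(b - 2)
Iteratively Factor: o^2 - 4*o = (o)*(o - 4)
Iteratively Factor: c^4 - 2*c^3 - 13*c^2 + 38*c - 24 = (c - 3)*(c^3 + c^2 - 10*c + 8) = (c - 3)*(c + 4)*(c^2 - 3*c + 2) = (c - 3)*(c - 2)*(c + 4)*(c - 1)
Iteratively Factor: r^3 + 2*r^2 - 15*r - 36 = (r + 3)*(r^2 - r - 12) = (r - 4)*(r + 3)*(r + 3)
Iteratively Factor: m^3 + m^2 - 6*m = (m + 3)*(m^2 - 2*m) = (m - 2)*(m + 3)*(m)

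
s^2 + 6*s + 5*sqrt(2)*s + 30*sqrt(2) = (s + 6)*(s + 5*sqrt(2))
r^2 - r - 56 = (r - 8)*(r + 7)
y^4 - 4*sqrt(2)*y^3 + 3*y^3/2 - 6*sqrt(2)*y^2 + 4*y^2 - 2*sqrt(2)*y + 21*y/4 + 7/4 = (y + 1/2)*(y + 1)*(y - 7*sqrt(2)/2)*(y - sqrt(2)/2)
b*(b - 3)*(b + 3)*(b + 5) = b^4 + 5*b^3 - 9*b^2 - 45*b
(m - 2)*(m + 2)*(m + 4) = m^3 + 4*m^2 - 4*m - 16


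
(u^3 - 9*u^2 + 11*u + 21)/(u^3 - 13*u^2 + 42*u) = (u^2 - 2*u - 3)/(u*(u - 6))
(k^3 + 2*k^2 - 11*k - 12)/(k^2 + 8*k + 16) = (k^2 - 2*k - 3)/(k + 4)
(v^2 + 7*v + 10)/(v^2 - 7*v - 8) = (v^2 + 7*v + 10)/(v^2 - 7*v - 8)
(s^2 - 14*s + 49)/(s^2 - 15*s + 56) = (s - 7)/(s - 8)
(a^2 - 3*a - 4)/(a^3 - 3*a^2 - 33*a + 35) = (a^2 - 3*a - 4)/(a^3 - 3*a^2 - 33*a + 35)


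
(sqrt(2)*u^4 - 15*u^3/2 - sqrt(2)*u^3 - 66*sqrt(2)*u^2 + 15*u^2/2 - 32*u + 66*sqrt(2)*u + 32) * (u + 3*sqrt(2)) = sqrt(2)*u^5 - 3*u^4/2 - sqrt(2)*u^4 - 177*sqrt(2)*u^3/2 + 3*u^3/2 - 428*u^2 + 177*sqrt(2)*u^2/2 - 96*sqrt(2)*u + 428*u + 96*sqrt(2)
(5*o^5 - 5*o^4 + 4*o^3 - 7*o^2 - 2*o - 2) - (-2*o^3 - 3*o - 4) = 5*o^5 - 5*o^4 + 6*o^3 - 7*o^2 + o + 2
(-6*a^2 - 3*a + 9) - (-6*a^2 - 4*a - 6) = a + 15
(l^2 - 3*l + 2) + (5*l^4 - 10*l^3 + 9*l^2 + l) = 5*l^4 - 10*l^3 + 10*l^2 - 2*l + 2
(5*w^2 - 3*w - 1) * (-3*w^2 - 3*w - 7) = -15*w^4 - 6*w^3 - 23*w^2 + 24*w + 7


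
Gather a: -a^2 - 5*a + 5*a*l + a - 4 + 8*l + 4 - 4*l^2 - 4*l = -a^2 + a*(5*l - 4) - 4*l^2 + 4*l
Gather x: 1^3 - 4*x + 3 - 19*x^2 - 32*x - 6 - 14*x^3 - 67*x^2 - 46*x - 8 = -14*x^3 - 86*x^2 - 82*x - 10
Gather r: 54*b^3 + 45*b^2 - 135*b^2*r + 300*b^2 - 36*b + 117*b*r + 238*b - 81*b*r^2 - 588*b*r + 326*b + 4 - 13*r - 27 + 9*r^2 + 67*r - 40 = 54*b^3 + 345*b^2 + 528*b + r^2*(9 - 81*b) + r*(-135*b^2 - 471*b + 54) - 63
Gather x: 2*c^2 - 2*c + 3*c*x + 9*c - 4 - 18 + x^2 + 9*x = 2*c^2 + 7*c + x^2 + x*(3*c + 9) - 22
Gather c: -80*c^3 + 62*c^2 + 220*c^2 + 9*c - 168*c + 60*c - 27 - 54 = -80*c^3 + 282*c^2 - 99*c - 81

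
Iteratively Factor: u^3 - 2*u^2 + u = (u - 1)*(u^2 - u) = (u - 1)^2*(u)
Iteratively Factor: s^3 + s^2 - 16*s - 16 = (s + 1)*(s^2 - 16) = (s - 4)*(s + 1)*(s + 4)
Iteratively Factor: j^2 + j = (j + 1)*(j)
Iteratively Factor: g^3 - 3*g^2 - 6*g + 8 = (g - 1)*(g^2 - 2*g - 8) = (g - 1)*(g + 2)*(g - 4)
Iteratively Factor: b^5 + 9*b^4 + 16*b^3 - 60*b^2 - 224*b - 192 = (b + 4)*(b^4 + 5*b^3 - 4*b^2 - 44*b - 48) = (b + 4)^2*(b^3 + b^2 - 8*b - 12) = (b - 3)*(b + 4)^2*(b^2 + 4*b + 4) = (b - 3)*(b + 2)*(b + 4)^2*(b + 2)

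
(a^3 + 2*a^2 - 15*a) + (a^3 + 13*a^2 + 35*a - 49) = 2*a^3 + 15*a^2 + 20*a - 49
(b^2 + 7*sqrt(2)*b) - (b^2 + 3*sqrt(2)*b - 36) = 4*sqrt(2)*b + 36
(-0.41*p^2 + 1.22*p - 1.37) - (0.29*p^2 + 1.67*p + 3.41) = -0.7*p^2 - 0.45*p - 4.78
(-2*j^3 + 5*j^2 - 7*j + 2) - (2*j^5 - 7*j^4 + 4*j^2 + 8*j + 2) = -2*j^5 + 7*j^4 - 2*j^3 + j^2 - 15*j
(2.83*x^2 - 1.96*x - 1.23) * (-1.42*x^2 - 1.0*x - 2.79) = -4.0186*x^4 - 0.0468000000000002*x^3 - 4.1891*x^2 + 6.6984*x + 3.4317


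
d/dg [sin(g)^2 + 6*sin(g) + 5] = 2*(sin(g) + 3)*cos(g)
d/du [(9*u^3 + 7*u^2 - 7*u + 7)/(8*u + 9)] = (144*u^3 + 299*u^2 + 126*u - 119)/(64*u^2 + 144*u + 81)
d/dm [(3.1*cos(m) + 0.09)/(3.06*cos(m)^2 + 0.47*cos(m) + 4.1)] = (9.486*cos(m)^2 + 0.5508*cos(m) - 12.6677)*sin(m)/(9.3636*cos(m)^4 + 2.8764*cos(m)^3 + 25.3129*cos(m)^2 + 3.854*cos(m) + 16.81)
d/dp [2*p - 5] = 2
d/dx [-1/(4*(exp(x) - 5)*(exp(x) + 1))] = (exp(x) - 2)/(8*(exp(x) - 5)^2*cosh(x/2)^2)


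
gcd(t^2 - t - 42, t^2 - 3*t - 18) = 1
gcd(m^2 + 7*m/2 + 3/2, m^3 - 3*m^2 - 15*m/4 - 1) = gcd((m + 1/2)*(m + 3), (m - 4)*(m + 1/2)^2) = m + 1/2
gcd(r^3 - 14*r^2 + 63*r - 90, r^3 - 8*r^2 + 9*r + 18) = r^2 - 9*r + 18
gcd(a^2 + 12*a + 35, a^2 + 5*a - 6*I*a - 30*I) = a + 5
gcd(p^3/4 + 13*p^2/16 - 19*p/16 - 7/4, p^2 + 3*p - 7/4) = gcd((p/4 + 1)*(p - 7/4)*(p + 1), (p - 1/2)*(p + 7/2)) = 1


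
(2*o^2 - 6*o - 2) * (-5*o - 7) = -10*o^3 + 16*o^2 + 52*o + 14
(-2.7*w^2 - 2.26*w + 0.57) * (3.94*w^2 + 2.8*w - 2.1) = -10.638*w^4 - 16.4644*w^3 + 1.5878*w^2 + 6.342*w - 1.197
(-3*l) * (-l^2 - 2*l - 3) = 3*l^3 + 6*l^2 + 9*l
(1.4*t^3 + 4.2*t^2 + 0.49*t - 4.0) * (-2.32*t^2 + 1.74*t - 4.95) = -3.248*t^5 - 7.308*t^4 - 0.7588*t^3 - 10.6574*t^2 - 9.3855*t + 19.8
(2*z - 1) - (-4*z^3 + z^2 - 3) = 4*z^3 - z^2 + 2*z + 2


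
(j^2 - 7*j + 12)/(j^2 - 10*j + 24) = (j - 3)/(j - 6)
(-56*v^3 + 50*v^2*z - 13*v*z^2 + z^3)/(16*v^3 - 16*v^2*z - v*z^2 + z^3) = (14*v^2 - 9*v*z + z^2)/(-4*v^2 + 3*v*z + z^2)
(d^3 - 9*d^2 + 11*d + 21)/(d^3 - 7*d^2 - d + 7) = (d - 3)/(d - 1)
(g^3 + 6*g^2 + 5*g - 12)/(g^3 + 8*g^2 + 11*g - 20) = (g + 3)/(g + 5)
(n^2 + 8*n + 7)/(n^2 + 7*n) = (n + 1)/n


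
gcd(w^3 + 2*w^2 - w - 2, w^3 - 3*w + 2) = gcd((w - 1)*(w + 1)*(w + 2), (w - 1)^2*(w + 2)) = w^2 + w - 2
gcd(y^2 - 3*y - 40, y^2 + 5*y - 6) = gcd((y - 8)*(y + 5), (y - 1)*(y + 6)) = 1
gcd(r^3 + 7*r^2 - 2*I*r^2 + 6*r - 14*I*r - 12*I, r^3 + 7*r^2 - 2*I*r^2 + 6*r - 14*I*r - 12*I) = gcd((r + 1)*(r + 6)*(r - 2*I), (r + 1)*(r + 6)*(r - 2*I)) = r^3 + r^2*(7 - 2*I) + r*(6 - 14*I) - 12*I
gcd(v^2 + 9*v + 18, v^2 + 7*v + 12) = v + 3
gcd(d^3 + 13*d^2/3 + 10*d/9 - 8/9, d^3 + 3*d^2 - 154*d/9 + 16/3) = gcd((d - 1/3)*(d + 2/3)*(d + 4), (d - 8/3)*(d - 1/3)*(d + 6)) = d - 1/3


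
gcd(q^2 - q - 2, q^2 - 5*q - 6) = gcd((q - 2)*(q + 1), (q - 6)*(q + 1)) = q + 1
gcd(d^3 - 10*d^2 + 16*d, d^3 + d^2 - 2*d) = d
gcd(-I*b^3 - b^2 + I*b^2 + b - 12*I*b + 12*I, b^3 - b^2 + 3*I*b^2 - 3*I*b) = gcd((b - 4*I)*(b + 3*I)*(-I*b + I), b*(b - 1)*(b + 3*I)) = b^2 + b*(-1 + 3*I) - 3*I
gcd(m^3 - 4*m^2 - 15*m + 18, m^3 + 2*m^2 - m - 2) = m - 1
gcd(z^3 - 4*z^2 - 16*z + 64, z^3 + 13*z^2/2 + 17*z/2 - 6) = z + 4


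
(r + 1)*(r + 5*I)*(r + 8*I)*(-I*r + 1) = -I*r^4 + 14*r^3 - I*r^3 + 14*r^2 + 53*I*r^2 - 40*r + 53*I*r - 40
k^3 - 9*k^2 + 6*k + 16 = (k - 8)*(k - 2)*(k + 1)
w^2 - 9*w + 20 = (w - 5)*(w - 4)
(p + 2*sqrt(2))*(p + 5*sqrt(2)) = p^2 + 7*sqrt(2)*p + 20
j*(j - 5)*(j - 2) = j^3 - 7*j^2 + 10*j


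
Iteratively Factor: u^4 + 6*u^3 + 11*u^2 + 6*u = (u + 2)*(u^3 + 4*u^2 + 3*u) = u*(u + 2)*(u^2 + 4*u + 3) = u*(u + 2)*(u + 3)*(u + 1)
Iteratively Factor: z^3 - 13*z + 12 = (z - 3)*(z^2 + 3*z - 4) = (z - 3)*(z - 1)*(z + 4)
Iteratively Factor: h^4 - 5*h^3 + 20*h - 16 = (h - 2)*(h^3 - 3*h^2 - 6*h + 8) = (h - 4)*(h - 2)*(h^2 + h - 2) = (h - 4)*(h - 2)*(h - 1)*(h + 2)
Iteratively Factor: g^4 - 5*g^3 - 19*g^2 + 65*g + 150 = (g + 2)*(g^3 - 7*g^2 - 5*g + 75) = (g - 5)*(g + 2)*(g^2 - 2*g - 15) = (g - 5)^2*(g + 2)*(g + 3)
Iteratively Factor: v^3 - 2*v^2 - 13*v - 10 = (v + 1)*(v^2 - 3*v - 10) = (v + 1)*(v + 2)*(v - 5)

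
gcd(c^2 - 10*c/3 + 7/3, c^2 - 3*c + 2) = c - 1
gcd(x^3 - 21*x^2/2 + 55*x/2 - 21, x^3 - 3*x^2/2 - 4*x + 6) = x^2 - 7*x/2 + 3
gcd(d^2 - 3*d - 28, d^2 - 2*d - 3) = 1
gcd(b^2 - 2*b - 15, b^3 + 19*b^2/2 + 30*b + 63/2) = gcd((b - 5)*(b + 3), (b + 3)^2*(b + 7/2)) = b + 3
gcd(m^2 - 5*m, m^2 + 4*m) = m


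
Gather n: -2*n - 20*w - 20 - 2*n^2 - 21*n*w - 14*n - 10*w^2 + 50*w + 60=-2*n^2 + n*(-21*w - 16) - 10*w^2 + 30*w + 40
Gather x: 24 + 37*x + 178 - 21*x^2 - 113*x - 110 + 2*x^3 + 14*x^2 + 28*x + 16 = 2*x^3 - 7*x^2 - 48*x + 108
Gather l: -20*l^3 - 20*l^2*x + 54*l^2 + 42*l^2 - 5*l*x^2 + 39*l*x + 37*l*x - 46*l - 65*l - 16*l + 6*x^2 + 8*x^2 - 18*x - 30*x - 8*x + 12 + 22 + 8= -20*l^3 + l^2*(96 - 20*x) + l*(-5*x^2 + 76*x - 127) + 14*x^2 - 56*x + 42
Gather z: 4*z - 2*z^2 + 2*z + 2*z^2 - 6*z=0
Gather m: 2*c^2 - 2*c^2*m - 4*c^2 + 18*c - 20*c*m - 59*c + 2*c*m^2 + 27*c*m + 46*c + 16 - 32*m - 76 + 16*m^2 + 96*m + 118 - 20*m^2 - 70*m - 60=-2*c^2 + 5*c + m^2*(2*c - 4) + m*(-2*c^2 + 7*c - 6) - 2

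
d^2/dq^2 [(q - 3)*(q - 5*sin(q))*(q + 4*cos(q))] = 5*q^2*sin(q) - 4*q^2*cos(q) - 31*q*sin(q) + 40*q*sin(2*q) - 8*q*cos(q) + 6*q + 14*sin(q) - 120*sin(2*q) + 38*cos(q) - 40*cos(2*q) - 6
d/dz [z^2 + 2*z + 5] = 2*z + 2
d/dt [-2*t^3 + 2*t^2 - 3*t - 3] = -6*t^2 + 4*t - 3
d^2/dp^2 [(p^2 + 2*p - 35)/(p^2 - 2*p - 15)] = 8/(p^3 + 9*p^2 + 27*p + 27)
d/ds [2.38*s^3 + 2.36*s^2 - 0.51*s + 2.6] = 7.14*s^2 + 4.72*s - 0.51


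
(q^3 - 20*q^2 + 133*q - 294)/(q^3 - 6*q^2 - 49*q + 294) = (q - 7)/(q + 7)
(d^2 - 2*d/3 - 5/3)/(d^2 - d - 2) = (d - 5/3)/(d - 2)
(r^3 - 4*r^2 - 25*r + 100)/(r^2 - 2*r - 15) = (r^2 + r - 20)/(r + 3)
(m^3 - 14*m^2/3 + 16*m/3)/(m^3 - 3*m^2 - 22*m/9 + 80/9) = 3*m/(3*m + 5)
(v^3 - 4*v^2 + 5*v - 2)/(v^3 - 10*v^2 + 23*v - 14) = (v - 1)/(v - 7)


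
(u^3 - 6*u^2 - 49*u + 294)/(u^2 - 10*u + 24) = (u^2 - 49)/(u - 4)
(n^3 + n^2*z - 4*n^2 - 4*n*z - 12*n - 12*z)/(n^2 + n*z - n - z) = (n^2 - 4*n - 12)/(n - 1)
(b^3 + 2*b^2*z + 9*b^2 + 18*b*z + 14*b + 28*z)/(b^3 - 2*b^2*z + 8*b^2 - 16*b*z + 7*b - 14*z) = (-b^2 - 2*b*z - 2*b - 4*z)/(-b^2 + 2*b*z - b + 2*z)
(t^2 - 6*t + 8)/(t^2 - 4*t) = (t - 2)/t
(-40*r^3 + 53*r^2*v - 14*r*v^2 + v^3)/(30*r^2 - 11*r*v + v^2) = (-8*r^2 + 9*r*v - v^2)/(6*r - v)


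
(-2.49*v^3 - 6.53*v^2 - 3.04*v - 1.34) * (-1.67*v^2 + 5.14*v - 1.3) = 4.1583*v^5 - 1.8935*v^4 - 25.2504*v^3 - 4.8988*v^2 - 2.9356*v + 1.742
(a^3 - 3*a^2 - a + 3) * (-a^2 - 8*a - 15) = -a^5 - 5*a^4 + 10*a^3 + 50*a^2 - 9*a - 45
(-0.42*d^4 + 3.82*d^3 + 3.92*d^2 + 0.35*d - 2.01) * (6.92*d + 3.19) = -2.9064*d^5 + 25.0946*d^4 + 39.3122*d^3 + 14.9268*d^2 - 12.7927*d - 6.4119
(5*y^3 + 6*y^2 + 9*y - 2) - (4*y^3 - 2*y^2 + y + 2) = y^3 + 8*y^2 + 8*y - 4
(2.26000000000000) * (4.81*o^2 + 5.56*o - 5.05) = 10.8706*o^2 + 12.5656*o - 11.413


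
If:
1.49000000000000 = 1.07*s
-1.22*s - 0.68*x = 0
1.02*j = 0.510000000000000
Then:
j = 0.50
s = 1.39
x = -2.50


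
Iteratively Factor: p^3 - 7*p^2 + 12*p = (p - 4)*(p^2 - 3*p) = (p - 4)*(p - 3)*(p)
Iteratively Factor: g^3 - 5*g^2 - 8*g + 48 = (g - 4)*(g^2 - g - 12) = (g - 4)*(g + 3)*(g - 4)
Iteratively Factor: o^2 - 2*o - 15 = (o - 5)*(o + 3)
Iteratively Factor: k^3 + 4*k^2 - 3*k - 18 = (k - 2)*(k^2 + 6*k + 9) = (k - 2)*(k + 3)*(k + 3)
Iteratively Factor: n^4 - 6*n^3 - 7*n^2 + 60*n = (n)*(n^3 - 6*n^2 - 7*n + 60) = n*(n - 5)*(n^2 - n - 12) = n*(n - 5)*(n + 3)*(n - 4)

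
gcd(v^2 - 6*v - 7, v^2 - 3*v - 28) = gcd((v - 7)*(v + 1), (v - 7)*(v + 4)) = v - 7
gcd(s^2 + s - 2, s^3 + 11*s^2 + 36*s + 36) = s + 2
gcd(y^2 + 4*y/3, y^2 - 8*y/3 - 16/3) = y + 4/3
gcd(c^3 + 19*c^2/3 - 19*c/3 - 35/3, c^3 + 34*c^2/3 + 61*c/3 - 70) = c^2 + 16*c/3 - 35/3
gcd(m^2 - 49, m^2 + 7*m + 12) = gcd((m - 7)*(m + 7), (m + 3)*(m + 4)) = 1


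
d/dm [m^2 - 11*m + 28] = 2*m - 11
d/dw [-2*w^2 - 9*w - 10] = -4*w - 9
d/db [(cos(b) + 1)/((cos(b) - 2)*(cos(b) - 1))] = (cos(b)^2 + 2*cos(b) - 5)*sin(b)/((cos(b) - 2)^2*(cos(b) - 1)^2)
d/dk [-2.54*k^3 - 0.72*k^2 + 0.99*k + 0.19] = -7.62*k^2 - 1.44*k + 0.99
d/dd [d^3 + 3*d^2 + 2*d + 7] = 3*d^2 + 6*d + 2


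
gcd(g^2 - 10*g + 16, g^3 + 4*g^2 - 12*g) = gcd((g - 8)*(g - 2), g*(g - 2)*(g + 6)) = g - 2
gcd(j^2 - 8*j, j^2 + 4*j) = j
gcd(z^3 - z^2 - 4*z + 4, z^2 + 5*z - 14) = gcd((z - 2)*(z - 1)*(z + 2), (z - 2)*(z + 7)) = z - 2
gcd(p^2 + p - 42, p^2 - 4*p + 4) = 1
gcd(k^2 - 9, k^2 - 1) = 1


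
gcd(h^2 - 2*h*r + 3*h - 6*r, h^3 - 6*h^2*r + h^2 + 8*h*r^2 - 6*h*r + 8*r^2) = -h + 2*r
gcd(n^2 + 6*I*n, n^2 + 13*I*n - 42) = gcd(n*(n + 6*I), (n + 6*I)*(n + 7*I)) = n + 6*I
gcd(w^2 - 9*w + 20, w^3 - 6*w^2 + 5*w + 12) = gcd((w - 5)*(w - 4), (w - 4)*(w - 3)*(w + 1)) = w - 4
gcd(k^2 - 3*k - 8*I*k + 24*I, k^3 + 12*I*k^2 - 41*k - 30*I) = 1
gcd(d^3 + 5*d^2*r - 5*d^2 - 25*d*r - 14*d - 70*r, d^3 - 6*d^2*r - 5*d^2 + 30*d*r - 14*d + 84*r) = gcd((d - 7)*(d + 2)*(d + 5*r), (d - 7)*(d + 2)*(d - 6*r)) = d^2 - 5*d - 14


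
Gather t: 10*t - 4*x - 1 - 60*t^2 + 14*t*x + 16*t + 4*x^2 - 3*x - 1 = -60*t^2 + t*(14*x + 26) + 4*x^2 - 7*x - 2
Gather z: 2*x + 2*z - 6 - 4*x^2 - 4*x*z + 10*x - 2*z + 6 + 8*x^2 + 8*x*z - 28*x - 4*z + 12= 4*x^2 - 16*x + z*(4*x - 4) + 12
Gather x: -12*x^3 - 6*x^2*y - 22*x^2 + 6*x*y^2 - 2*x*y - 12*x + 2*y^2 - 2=-12*x^3 + x^2*(-6*y - 22) + x*(6*y^2 - 2*y - 12) + 2*y^2 - 2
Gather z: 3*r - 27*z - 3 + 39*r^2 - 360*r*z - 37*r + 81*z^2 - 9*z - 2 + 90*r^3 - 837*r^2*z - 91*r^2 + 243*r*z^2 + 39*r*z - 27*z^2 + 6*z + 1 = 90*r^3 - 52*r^2 - 34*r + z^2*(243*r + 54) + z*(-837*r^2 - 321*r - 30) - 4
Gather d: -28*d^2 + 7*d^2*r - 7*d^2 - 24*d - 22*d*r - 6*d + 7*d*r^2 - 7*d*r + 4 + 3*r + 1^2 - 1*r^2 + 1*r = d^2*(7*r - 35) + d*(7*r^2 - 29*r - 30) - r^2 + 4*r + 5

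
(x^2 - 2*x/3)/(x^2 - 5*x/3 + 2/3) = x/(x - 1)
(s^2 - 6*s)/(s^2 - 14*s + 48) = s/(s - 8)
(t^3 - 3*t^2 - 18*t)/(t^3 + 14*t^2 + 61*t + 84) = t*(t - 6)/(t^2 + 11*t + 28)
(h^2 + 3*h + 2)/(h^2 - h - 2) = (h + 2)/(h - 2)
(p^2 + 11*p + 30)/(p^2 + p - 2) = (p^2 + 11*p + 30)/(p^2 + p - 2)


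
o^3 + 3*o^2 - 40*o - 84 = (o - 6)*(o + 2)*(o + 7)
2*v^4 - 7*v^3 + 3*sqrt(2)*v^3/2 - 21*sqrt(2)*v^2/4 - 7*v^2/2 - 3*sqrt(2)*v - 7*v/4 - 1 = (v - 4)*(v + 1/2)*(sqrt(2)*v + 1/2)*(sqrt(2)*v + 1)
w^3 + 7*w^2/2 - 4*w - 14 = (w - 2)*(w + 2)*(w + 7/2)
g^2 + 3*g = g*(g + 3)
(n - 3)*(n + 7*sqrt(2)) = n^2 - 3*n + 7*sqrt(2)*n - 21*sqrt(2)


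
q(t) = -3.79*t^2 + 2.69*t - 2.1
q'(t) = 2.69 - 7.58*t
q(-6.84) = -197.82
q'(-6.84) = 54.54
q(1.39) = -5.68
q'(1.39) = -7.85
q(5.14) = -88.40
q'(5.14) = -36.27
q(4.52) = -67.37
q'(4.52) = -31.57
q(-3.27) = -51.42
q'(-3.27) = 27.48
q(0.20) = -1.71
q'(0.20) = 1.17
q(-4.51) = -91.32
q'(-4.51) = 36.88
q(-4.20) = -80.25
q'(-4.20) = 34.53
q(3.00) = -28.14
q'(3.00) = -20.05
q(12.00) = -515.58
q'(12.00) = -88.27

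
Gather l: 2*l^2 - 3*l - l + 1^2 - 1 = 2*l^2 - 4*l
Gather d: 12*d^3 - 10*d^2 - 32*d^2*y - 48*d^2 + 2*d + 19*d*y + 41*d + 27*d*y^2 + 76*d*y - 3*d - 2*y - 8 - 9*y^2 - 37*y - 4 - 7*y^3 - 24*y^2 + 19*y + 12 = 12*d^3 + d^2*(-32*y - 58) + d*(27*y^2 + 95*y + 40) - 7*y^3 - 33*y^2 - 20*y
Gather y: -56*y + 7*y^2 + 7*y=7*y^2 - 49*y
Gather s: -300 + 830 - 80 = 450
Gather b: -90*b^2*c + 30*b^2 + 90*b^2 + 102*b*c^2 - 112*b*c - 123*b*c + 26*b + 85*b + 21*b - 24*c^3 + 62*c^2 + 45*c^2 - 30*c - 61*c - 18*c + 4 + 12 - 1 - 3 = b^2*(120 - 90*c) + b*(102*c^2 - 235*c + 132) - 24*c^3 + 107*c^2 - 109*c + 12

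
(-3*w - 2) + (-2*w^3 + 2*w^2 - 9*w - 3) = -2*w^3 + 2*w^2 - 12*w - 5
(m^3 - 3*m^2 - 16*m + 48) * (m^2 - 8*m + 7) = m^5 - 11*m^4 + 15*m^3 + 155*m^2 - 496*m + 336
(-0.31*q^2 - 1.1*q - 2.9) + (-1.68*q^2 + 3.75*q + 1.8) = -1.99*q^2 + 2.65*q - 1.1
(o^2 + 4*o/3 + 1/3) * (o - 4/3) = o^3 - 13*o/9 - 4/9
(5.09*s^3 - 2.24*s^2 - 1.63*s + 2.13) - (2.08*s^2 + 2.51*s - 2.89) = 5.09*s^3 - 4.32*s^2 - 4.14*s + 5.02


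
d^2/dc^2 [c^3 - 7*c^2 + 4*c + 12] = 6*c - 14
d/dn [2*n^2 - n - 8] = 4*n - 1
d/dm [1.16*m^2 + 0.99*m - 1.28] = 2.32*m + 0.99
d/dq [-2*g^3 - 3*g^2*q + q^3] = -3*g^2 + 3*q^2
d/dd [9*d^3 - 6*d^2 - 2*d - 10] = 27*d^2 - 12*d - 2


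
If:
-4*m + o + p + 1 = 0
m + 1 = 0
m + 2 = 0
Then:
No Solution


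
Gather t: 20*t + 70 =20*t + 70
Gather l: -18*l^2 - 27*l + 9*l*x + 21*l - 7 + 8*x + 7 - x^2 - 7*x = -18*l^2 + l*(9*x - 6) - x^2 + x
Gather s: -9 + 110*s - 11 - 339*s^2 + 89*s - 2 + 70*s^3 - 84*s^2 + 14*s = 70*s^3 - 423*s^2 + 213*s - 22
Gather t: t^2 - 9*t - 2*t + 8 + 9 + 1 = t^2 - 11*t + 18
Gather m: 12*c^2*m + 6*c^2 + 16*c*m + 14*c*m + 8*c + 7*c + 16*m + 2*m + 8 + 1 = 6*c^2 + 15*c + m*(12*c^2 + 30*c + 18) + 9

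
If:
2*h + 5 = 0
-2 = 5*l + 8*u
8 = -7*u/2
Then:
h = -5/2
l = 114/35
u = -16/7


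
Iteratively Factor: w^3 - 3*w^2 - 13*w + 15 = (w + 3)*(w^2 - 6*w + 5) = (w - 5)*(w + 3)*(w - 1)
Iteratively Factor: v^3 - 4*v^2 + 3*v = (v - 1)*(v^2 - 3*v) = (v - 3)*(v - 1)*(v)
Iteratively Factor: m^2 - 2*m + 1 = (m - 1)*(m - 1)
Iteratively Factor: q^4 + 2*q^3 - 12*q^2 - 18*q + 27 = (q - 3)*(q^3 + 5*q^2 + 3*q - 9) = (q - 3)*(q - 1)*(q^2 + 6*q + 9) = (q - 3)*(q - 1)*(q + 3)*(q + 3)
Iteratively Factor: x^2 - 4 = (x + 2)*(x - 2)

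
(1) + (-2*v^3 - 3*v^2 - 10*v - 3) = -2*v^3 - 3*v^2 - 10*v - 2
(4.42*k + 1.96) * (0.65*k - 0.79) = 2.873*k^2 - 2.2178*k - 1.5484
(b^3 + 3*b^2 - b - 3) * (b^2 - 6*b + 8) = b^5 - 3*b^4 - 11*b^3 + 27*b^2 + 10*b - 24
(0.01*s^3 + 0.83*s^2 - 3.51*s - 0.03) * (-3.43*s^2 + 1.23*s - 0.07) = -0.0343*s^5 - 2.8346*s^4 + 13.0595*s^3 - 4.2725*s^2 + 0.2088*s + 0.0021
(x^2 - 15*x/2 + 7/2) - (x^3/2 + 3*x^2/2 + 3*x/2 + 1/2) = -x^3/2 - x^2/2 - 9*x + 3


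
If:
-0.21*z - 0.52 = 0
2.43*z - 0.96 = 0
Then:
No Solution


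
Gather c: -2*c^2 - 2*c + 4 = -2*c^2 - 2*c + 4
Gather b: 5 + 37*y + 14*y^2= 14*y^2 + 37*y + 5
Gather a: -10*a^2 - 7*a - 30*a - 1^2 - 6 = -10*a^2 - 37*a - 7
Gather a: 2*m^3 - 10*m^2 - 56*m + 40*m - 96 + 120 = 2*m^3 - 10*m^2 - 16*m + 24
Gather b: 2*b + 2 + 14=2*b + 16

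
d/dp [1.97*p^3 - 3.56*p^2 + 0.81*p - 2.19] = 5.91*p^2 - 7.12*p + 0.81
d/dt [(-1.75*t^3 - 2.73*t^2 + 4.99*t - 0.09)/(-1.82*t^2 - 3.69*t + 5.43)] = (3.185*t^4 + 12.915*t^3 - 9.352*t^2 - 29.9754*t + 26.7636)/(3.3124*t^4 + 13.4316*t^3 - 6.1491*t^2 - 40.0734*t + 29.4849)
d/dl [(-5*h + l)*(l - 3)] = -5*h + 2*l - 3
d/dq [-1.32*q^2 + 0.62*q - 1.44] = 0.62 - 2.64*q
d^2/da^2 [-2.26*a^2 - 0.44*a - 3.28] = -4.52000000000000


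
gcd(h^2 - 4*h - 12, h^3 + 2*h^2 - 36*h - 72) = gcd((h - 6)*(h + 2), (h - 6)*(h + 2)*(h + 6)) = h^2 - 4*h - 12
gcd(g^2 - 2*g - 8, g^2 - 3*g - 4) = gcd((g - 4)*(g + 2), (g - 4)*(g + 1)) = g - 4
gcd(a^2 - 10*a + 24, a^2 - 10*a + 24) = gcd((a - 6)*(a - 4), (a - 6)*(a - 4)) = a^2 - 10*a + 24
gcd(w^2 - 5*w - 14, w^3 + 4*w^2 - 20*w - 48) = w + 2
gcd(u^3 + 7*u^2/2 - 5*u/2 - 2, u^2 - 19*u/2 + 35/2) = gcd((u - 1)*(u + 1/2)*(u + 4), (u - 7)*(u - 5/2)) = 1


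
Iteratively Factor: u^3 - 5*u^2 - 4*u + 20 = (u + 2)*(u^2 - 7*u + 10) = (u - 2)*(u + 2)*(u - 5)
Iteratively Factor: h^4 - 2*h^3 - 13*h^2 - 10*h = (h + 2)*(h^3 - 4*h^2 - 5*h) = h*(h + 2)*(h^2 - 4*h - 5) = h*(h + 1)*(h + 2)*(h - 5)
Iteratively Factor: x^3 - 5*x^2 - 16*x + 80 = (x - 5)*(x^2 - 16) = (x - 5)*(x + 4)*(x - 4)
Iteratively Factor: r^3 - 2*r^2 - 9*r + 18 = (r + 3)*(r^2 - 5*r + 6) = (r - 3)*(r + 3)*(r - 2)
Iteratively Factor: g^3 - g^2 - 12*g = (g + 3)*(g^2 - 4*g) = g*(g + 3)*(g - 4)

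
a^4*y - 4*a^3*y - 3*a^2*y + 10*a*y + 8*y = (a - 4)*(a - 2)*(a + 1)*(a*y + y)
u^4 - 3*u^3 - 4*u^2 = u^2*(u - 4)*(u + 1)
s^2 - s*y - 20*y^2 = (s - 5*y)*(s + 4*y)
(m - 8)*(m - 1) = m^2 - 9*m + 8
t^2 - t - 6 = (t - 3)*(t + 2)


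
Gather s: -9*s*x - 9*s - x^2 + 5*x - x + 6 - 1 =s*(-9*x - 9) - x^2 + 4*x + 5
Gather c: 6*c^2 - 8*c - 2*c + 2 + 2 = 6*c^2 - 10*c + 4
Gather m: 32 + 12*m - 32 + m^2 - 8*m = m^2 + 4*m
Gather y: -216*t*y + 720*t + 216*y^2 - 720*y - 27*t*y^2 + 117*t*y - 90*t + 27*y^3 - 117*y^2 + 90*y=630*t + 27*y^3 + y^2*(99 - 27*t) + y*(-99*t - 630)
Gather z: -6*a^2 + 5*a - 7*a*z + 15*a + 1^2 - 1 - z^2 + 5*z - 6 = -6*a^2 + 20*a - z^2 + z*(5 - 7*a) - 6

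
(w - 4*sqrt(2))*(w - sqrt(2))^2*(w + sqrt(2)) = w^4 - 5*sqrt(2)*w^3 + 6*w^2 + 10*sqrt(2)*w - 16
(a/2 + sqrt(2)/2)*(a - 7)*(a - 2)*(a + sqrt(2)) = a^4/2 - 9*a^3/2 + sqrt(2)*a^3 - 9*sqrt(2)*a^2 + 8*a^2 - 9*a + 14*sqrt(2)*a + 14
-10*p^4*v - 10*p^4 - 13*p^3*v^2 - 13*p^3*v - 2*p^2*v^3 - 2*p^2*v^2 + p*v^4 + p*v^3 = (-5*p + v)*(p + v)*(2*p + v)*(p*v + p)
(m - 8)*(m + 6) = m^2 - 2*m - 48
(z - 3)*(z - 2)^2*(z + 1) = z^4 - 6*z^3 + 9*z^2 + 4*z - 12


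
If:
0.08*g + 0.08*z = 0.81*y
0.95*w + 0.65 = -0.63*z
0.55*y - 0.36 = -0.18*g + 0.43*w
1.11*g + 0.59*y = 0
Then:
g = -0.01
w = -0.82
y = 0.02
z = 0.20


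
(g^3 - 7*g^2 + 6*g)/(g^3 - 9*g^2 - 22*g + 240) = g*(g - 1)/(g^2 - 3*g - 40)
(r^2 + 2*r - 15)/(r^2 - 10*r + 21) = (r + 5)/(r - 7)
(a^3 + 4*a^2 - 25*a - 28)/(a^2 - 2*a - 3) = (a^2 + 3*a - 28)/(a - 3)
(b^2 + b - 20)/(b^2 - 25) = (b - 4)/(b - 5)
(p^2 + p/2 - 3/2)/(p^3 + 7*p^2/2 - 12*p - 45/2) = (p - 1)/(p^2 + 2*p - 15)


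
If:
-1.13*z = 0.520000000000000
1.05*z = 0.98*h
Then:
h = -0.49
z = -0.46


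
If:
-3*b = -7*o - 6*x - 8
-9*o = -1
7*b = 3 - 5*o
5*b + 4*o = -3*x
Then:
No Solution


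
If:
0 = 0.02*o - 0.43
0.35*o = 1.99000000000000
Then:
No Solution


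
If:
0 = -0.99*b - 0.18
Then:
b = -0.18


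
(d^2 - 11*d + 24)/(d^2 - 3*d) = (d - 8)/d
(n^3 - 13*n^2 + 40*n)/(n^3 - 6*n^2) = (n^2 - 13*n + 40)/(n*(n - 6))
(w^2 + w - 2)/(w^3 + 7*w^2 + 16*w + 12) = (w - 1)/(w^2 + 5*w + 6)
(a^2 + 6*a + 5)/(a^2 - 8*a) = (a^2 + 6*a + 5)/(a*(a - 8))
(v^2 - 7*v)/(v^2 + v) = (v - 7)/(v + 1)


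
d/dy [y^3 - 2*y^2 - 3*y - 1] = 3*y^2 - 4*y - 3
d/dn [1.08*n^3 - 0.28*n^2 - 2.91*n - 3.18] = 3.24*n^2 - 0.56*n - 2.91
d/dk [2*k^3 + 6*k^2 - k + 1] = 6*k^2 + 12*k - 1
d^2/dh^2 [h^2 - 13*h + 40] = 2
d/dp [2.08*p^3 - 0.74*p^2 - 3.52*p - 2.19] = 6.24*p^2 - 1.48*p - 3.52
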